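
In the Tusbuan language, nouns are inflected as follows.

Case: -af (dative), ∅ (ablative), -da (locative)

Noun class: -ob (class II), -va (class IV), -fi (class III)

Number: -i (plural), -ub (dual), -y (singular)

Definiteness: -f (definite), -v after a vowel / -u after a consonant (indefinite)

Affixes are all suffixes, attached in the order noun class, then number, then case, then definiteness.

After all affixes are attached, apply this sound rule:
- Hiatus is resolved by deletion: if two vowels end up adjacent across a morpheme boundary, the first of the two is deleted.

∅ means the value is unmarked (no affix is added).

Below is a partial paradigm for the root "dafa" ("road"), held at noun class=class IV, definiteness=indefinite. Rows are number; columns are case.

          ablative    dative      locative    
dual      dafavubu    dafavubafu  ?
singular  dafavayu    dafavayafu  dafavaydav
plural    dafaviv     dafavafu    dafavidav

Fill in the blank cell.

dafavubdav

Attach noun class class IV -va → dafava.
Attach number dual -ub → dafavaub.
Attach case locative -da → dafavaubda.
Attach definiteness indefinite -v (after vowel 'a') → dafavaubdav.
Apply vowel deletion: dafavaubdav → dafavubdav.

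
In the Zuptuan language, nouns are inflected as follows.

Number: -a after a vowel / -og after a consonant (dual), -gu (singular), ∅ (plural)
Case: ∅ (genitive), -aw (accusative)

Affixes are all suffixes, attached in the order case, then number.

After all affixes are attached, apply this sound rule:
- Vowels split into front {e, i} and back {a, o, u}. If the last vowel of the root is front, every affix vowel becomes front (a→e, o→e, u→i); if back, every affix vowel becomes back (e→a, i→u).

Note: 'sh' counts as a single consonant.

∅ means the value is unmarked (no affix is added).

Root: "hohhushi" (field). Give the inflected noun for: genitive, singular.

hohhushigi

case = genitive: zero marking, form stays hohhushi.
Attach number singular -gu → hohhushigu.
Apply vowel harmony: hohhushigu → hohhushigi.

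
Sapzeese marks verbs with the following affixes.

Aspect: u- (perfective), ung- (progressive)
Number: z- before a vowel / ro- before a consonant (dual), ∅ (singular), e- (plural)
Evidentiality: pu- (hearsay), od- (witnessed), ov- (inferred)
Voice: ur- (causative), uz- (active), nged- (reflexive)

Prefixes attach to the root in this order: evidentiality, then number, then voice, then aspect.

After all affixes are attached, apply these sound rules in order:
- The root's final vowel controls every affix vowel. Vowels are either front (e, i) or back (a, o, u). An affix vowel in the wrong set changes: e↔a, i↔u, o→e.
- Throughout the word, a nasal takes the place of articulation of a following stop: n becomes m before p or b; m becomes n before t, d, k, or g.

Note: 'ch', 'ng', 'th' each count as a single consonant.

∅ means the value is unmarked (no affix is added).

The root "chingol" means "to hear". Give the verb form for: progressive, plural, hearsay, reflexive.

Attach evidentiality hearsay pu- → puchingol.
Attach number plural e- → epuchingol.
Attach voice reflexive nged- → ngedepuchingol.
Attach aspect progressive ung- → ungngedepuchingol.
Apply vowel harmony: ungngedepuchingol → ungngadapuchingol.
Nasal assimilation: no change.

ungngadapuchingol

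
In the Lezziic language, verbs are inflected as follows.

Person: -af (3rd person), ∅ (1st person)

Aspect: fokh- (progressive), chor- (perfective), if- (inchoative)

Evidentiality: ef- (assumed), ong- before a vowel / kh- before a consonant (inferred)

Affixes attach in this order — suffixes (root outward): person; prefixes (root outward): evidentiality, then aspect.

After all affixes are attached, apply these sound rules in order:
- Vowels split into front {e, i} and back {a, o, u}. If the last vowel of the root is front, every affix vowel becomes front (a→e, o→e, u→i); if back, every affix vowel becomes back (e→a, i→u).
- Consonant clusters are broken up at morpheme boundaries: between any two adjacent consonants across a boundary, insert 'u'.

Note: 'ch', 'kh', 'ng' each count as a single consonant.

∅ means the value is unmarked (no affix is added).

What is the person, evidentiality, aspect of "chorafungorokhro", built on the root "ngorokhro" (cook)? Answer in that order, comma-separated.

1st person, assumed, perfective

Segment: chor-ef-ngorokhro.
person: ∅ → 1st person.
evidentiality: ef- → assumed.
aspect: chor- → perfective.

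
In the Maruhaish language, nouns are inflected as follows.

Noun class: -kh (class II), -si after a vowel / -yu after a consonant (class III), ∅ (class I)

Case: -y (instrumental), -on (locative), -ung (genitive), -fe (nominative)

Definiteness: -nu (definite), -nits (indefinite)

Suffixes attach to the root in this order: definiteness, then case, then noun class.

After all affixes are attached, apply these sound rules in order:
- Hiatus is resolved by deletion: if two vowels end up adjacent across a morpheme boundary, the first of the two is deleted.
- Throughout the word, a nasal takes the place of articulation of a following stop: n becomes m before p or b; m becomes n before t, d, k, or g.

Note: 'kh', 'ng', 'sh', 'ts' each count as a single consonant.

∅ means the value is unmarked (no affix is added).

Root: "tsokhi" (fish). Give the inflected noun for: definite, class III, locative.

tsokhinonyu

Attach definiteness definite -nu → tsokhinu.
Attach case locative -on → tsokhinuon.
Attach noun class class III -yu (after consonant 'n') → tsokhinuonyu.
Apply vowel deletion: tsokhinuonyu → tsokhinonyu.
Nasal assimilation: no change.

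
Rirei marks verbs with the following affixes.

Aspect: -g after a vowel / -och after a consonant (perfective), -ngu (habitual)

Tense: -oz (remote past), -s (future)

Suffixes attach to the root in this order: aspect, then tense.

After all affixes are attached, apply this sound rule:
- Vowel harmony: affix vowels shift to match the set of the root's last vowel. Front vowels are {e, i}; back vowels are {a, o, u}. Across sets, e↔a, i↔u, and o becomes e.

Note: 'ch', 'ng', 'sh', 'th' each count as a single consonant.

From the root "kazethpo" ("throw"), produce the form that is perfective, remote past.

kazethpogoz

Attach aspect perfective -g (after vowel 'o') → kazethpog.
Attach tense remote past -oz → kazethpogoz.
Vowel harmony: no change.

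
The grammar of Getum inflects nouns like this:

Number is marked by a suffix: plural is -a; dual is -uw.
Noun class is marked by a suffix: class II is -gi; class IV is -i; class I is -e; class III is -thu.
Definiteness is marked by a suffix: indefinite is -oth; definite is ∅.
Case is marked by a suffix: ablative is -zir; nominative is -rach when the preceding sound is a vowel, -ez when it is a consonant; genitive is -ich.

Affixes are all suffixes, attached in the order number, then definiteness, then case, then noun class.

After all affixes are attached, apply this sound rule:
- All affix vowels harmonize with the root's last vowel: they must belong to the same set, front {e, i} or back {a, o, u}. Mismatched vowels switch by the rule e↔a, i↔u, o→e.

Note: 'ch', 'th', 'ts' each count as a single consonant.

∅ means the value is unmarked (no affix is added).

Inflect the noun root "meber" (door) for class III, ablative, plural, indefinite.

Attach number plural -a → mebera.
Attach definiteness indefinite -oth → meberaoth.
Attach case ablative -zir → meberaothzir.
Attach noun class class III -thu → meberaothzirthu.
Apply vowel harmony: meberaothzirthu → mebereethzirthi.

mebereethzirthi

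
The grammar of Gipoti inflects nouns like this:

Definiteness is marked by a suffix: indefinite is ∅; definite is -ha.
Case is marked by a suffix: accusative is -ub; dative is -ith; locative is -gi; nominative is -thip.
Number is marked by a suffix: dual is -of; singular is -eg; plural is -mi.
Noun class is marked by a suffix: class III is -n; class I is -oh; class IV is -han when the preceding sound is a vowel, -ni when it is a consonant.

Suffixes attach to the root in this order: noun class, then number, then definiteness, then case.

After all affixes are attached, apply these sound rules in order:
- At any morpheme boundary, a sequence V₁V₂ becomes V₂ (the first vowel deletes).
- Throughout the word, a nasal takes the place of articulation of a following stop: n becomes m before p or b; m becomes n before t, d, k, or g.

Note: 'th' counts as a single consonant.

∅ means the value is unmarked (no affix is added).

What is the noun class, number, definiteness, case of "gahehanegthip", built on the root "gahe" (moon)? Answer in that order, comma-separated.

Segment: gahe-han-eg-thip.
noun class: -han/ni → class IV.
number: -eg → singular.
definiteness: ∅ → indefinite.
case: -thip → nominative.

class IV, singular, indefinite, nominative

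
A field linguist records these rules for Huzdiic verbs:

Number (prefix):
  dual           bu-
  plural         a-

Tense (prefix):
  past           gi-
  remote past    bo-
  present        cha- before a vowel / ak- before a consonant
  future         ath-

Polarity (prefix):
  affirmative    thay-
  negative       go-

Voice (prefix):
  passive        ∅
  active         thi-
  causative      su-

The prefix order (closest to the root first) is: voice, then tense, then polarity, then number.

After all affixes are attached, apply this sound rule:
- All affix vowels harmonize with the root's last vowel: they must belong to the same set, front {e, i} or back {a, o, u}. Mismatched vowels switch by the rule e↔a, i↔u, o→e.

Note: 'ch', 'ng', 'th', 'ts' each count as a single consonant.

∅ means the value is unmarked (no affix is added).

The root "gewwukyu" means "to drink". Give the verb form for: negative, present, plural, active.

agoakthugewwukyu

Attach voice active thi- → thigewwukyu.
Attach tense present ak- (before consonant 'th') → akthigewwukyu.
Attach polarity negative go- → goakthigewwukyu.
Attach number plural a- → agoakthigewwukyu.
Apply vowel harmony: agoakthigewwukyu → agoakthugewwukyu.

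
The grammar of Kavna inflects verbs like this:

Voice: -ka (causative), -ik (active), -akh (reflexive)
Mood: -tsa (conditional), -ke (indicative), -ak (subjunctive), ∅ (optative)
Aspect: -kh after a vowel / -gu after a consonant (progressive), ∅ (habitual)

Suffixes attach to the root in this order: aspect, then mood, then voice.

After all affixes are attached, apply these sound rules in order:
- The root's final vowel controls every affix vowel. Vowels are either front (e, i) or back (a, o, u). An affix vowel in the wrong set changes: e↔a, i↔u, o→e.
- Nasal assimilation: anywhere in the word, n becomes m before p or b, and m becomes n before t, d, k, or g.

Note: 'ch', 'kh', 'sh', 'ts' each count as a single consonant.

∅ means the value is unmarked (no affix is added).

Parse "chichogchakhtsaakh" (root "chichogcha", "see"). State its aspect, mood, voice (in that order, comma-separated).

Segment: chichogcha-kh-tsa-akh.
aspect: -kh/gu → progressive.
mood: -tsa → conditional.
voice: -akh → reflexive.

progressive, conditional, reflexive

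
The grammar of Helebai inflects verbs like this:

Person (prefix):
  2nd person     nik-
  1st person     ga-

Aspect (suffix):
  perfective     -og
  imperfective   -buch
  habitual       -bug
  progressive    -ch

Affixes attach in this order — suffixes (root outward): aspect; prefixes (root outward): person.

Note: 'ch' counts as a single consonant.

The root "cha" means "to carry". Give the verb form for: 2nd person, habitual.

nikchabug

Attach person 2nd person nik- → nikcha.
Attach aspect habitual -bug → nikchabug.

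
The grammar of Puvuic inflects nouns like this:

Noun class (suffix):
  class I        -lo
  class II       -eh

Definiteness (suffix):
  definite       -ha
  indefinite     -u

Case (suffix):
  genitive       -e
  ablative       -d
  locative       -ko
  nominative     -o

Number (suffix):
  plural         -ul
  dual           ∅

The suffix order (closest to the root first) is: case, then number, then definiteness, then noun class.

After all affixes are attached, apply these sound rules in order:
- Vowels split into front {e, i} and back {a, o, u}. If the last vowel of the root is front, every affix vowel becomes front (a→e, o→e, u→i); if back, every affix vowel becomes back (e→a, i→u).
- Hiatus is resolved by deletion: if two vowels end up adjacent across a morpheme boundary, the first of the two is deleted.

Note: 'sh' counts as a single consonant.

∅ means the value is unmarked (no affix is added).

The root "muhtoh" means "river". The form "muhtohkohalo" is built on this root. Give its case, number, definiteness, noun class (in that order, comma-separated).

locative, dual, definite, class I

Segment: muhtoh-ko-ha-lo.
case: -ko → locative.
number: ∅ → dual.
definiteness: -ha → definite.
noun class: -lo → class I.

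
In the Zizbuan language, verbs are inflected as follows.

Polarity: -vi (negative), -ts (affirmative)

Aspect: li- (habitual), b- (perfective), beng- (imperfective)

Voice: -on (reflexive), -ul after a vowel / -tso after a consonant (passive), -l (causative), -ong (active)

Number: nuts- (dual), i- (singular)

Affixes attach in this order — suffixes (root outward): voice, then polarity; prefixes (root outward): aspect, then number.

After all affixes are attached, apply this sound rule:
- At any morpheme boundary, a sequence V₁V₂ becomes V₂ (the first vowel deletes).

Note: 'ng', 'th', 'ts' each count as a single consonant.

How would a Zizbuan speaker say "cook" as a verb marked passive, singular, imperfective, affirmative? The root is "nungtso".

ibengnungtsults

Attach aspect imperfective beng- → bengnungtso.
Attach voice passive -ul (after vowel 'o') → bengnungtsoul.
Attach polarity affirmative -ts → bengnungtsoults.
Attach number singular i- → ibengnungtsoults.
Apply vowel deletion: ibengnungtsoults → ibengnungtsults.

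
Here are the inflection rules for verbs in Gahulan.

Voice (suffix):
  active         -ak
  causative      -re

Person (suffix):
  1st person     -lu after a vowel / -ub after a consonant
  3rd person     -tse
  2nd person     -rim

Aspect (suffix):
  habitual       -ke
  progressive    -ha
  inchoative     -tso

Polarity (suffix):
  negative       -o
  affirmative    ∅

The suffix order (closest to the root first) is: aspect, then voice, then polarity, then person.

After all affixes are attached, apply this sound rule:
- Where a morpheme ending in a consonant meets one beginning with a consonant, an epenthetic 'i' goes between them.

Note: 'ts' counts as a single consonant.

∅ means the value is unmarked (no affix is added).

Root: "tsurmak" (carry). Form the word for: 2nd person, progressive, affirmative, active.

tsurmakihaakirim

Attach aspect progressive -ha → tsurmakha.
Attach voice active -ak → tsurmakhaak.
polarity = affirmative: zero marking, form stays tsurmakhaak.
Attach person 2nd person -rim → tsurmakhaakrim.
Apply epenthesis: tsurmakhaakrim → tsurmakihaakirim.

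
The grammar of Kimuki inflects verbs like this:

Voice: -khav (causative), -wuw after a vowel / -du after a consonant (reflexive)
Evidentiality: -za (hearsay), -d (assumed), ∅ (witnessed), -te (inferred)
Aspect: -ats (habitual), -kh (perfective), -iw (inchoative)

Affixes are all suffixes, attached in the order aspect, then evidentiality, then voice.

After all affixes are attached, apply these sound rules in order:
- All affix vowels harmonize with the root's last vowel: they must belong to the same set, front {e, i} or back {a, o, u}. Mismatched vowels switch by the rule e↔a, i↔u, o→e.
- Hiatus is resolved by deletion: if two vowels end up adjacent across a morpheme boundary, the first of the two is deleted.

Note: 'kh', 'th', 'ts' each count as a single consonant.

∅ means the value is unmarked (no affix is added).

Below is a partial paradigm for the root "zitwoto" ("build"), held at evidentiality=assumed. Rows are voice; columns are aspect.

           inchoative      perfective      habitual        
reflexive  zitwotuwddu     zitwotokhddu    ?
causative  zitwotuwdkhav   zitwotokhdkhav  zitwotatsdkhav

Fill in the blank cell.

Attach aspect habitual -ats → zitwotoats.
Attach evidentiality assumed -d → zitwotoatsd.
Attach voice reflexive -du (after consonant 'd') → zitwotoatsddu.
Vowel harmony: no change.
Apply vowel deletion: zitwotoatsddu → zitwotatsddu.

zitwotatsddu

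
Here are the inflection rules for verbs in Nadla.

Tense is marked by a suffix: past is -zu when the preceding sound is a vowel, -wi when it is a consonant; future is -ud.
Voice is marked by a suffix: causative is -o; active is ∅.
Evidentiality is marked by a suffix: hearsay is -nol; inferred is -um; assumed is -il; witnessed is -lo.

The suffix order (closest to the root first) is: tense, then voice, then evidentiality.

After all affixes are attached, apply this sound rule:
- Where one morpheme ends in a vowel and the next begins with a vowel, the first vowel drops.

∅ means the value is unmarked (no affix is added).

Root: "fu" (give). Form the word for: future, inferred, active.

Attach tense future -ud → fuud.
voice = active: zero marking, form stays fuud.
Attach evidentiality inferred -um → fuudum.
Apply vowel deletion: fuudum → fudum.

fudum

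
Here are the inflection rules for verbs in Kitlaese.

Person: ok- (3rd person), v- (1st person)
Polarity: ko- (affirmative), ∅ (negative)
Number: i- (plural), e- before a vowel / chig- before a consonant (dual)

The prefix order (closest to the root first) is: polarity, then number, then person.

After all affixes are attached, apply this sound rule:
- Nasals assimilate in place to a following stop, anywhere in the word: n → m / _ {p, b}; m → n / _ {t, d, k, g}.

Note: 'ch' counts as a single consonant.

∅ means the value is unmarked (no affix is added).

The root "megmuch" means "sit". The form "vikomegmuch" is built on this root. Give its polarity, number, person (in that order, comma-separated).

Segment: v-i-ko-megmuch.
polarity: ko- → affirmative.
number: i- → plural.
person: v- → 1st person.

affirmative, plural, 1st person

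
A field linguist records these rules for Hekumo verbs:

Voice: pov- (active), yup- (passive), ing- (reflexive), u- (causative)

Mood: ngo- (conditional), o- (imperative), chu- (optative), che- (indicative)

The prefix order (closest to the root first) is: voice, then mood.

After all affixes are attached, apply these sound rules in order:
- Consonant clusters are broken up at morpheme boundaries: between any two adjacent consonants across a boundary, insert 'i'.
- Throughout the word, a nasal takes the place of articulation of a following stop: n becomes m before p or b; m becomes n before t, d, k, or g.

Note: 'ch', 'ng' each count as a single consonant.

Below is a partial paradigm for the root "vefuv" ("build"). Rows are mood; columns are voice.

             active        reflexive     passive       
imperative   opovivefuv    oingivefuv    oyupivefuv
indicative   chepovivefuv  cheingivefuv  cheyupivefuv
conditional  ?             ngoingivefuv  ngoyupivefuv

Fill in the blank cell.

Attach voice active pov- → povvefuv.
Attach mood conditional ngo- → ngopovvefuv.
Apply epenthesis: ngopovvefuv → ngopovivefuv.
Nasal assimilation: no change.

ngopovivefuv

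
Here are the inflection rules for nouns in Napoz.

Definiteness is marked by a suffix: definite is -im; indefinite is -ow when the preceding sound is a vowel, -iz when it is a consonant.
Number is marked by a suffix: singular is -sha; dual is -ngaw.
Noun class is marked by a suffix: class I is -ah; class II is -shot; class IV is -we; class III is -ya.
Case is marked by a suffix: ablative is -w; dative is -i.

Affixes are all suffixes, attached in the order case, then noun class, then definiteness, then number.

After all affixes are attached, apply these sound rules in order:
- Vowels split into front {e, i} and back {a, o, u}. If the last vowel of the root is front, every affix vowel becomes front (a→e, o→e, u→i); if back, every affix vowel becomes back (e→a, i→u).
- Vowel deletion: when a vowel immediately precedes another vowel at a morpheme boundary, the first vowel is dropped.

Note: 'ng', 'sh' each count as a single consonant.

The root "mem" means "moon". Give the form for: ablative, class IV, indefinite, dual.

memwwewngew

Attach case ablative -w → memw.
Attach noun class class IV -we → memwwe.
Attach definiteness indefinite -ow (after vowel 'e') → memwweow.
Attach number dual -ngaw → memwweowngaw.
Apply vowel harmony: memwweowngaw → memwweewngew.
Apply vowel deletion: memwweewngew → memwwewngew.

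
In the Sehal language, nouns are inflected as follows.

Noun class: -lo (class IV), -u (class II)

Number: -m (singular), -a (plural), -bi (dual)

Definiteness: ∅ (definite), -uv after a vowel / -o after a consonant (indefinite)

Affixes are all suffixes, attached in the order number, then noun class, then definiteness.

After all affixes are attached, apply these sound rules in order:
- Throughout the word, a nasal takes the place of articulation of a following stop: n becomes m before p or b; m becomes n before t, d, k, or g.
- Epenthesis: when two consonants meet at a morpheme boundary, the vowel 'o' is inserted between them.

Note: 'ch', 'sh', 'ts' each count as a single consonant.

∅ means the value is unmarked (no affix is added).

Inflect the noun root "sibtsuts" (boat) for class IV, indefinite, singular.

sibtsutsomolouv

Attach number singular -m → sibtsutsm.
Attach noun class class IV -lo → sibtsutsmlo.
Attach definiteness indefinite -uv (after vowel 'o') → sibtsutsmlouv.
Nasal assimilation: no change.
Apply epenthesis: sibtsutsmlouv → sibtsutsomolouv.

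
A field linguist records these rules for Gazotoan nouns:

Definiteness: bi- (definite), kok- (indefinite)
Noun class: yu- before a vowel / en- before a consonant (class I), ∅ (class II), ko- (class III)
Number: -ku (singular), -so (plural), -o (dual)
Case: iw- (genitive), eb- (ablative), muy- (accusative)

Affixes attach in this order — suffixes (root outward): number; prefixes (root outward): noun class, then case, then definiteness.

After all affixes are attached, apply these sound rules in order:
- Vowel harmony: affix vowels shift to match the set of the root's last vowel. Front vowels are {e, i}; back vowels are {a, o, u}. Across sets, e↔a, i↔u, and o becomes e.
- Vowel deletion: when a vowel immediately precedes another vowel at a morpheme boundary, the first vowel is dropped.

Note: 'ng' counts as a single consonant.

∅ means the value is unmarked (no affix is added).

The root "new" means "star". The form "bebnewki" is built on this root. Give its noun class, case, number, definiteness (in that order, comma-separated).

class II, ablative, singular, definite

Segment: bi-eb-new-ku.
noun class: ∅ → class II.
case: eb- → ablative.
number: -ku → singular.
definiteness: bi- → definite.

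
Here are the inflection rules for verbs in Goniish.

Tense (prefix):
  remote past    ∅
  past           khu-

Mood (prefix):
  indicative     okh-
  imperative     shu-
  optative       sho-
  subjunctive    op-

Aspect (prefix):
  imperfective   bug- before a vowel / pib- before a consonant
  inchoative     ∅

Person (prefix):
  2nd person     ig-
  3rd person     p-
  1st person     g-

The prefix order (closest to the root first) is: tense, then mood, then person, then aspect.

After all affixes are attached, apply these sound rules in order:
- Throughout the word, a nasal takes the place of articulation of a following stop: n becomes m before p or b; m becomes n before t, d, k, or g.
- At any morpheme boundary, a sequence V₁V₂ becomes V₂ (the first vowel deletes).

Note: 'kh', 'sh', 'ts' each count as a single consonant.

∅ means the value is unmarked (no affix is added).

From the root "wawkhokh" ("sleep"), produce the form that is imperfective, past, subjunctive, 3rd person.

pibpopkhuwawkhokh

Attach tense past khu- → khuwawkhokh.
Attach mood subjunctive op- → opkhuwawkhokh.
Attach person 3rd person p- → popkhuwawkhokh.
Attach aspect imperfective pib- (before consonant 'p') → pibpopkhuwawkhokh.
Nasal assimilation: no change.
Vowel deletion: no change.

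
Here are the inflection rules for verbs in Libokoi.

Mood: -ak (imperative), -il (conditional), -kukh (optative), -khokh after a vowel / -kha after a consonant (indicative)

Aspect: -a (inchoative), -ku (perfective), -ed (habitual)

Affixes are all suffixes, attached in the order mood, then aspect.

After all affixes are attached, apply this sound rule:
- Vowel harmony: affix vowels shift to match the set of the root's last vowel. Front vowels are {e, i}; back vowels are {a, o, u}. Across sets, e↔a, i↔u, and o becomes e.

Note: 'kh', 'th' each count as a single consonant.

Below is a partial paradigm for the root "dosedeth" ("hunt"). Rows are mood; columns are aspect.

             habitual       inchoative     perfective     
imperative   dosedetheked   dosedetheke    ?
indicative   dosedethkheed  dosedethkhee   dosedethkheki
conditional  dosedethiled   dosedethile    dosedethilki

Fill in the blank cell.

dosedethekki

Attach mood imperative -ak → dosedethak.
Attach aspect perfective -ku → dosedethakku.
Apply vowel harmony: dosedethakku → dosedethekki.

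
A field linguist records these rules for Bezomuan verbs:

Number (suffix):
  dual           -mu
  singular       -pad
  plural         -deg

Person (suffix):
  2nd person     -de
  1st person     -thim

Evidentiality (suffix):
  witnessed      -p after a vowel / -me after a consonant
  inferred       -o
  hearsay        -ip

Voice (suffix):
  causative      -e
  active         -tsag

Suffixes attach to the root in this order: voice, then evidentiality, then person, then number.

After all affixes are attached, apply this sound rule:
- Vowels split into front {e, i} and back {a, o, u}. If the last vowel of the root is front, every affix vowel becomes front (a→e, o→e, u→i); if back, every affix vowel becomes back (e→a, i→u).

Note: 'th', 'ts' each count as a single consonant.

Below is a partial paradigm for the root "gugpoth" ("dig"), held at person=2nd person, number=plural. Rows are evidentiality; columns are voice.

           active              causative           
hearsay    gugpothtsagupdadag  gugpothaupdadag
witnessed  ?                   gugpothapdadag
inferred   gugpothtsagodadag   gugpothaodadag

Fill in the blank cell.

gugpothtsagmadadag

Attach voice active -tsag → gugpothtsag.
Attach evidentiality witnessed -me (after consonant 'g') → gugpothtsagme.
Attach person 2nd person -de → gugpothtsagmede.
Attach number plural -deg → gugpothtsagmededeg.
Apply vowel harmony: gugpothtsagmededeg → gugpothtsagmadadag.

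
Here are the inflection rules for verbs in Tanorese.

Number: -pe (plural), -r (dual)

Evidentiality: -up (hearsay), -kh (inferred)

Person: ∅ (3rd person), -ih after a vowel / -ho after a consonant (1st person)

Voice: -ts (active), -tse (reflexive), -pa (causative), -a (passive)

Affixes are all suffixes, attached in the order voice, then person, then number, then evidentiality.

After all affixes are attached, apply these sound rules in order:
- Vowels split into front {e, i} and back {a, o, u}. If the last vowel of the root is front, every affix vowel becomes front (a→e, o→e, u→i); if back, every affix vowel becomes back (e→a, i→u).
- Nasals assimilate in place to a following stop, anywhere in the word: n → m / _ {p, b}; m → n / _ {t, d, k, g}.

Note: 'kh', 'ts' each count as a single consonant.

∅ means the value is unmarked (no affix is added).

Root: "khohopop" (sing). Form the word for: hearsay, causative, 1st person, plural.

khohopoppauhpaup

Attach voice causative -pa → khohopoppa.
Attach person 1st person -ih (after vowel 'a') → khohopoppaih.
Attach number plural -pe → khohopoppaihpe.
Attach evidentiality hearsay -up → khohopoppaihpeup.
Apply vowel harmony: khohopoppaihpeup → khohopoppauhpaup.
Nasal assimilation: no change.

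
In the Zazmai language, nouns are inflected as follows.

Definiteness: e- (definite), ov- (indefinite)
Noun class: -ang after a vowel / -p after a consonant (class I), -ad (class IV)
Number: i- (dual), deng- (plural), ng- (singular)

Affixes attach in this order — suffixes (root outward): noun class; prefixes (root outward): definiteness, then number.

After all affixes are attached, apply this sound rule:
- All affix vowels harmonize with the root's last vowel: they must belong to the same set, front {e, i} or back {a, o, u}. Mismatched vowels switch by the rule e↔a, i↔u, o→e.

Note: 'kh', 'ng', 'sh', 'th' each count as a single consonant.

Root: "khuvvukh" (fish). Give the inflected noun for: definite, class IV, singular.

Attach definiteness definite e- → ekhuvvukh.
Attach number singular ng- → ngekhuvvukh.
Attach noun class class IV -ad → ngekhuvvukhad.
Apply vowel harmony: ngekhuvvukhad → ngakhuvvukhad.

ngakhuvvukhad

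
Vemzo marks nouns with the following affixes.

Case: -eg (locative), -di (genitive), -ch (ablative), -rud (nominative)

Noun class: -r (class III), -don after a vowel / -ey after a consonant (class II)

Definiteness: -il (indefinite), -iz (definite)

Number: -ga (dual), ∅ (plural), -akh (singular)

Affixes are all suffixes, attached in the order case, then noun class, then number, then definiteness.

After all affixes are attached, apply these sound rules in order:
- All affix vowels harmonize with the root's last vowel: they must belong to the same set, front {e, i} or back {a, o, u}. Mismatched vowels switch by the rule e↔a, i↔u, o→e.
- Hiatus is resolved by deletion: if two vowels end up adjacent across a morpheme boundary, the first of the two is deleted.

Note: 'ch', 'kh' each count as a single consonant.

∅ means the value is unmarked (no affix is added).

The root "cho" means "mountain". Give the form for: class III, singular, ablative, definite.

Attach case ablative -ch → choch.
Attach noun class class III -r → chochr.
Attach number singular -akh → chochrakh.
Attach definiteness definite -iz → chochrakhiz.
Apply vowel harmony: chochrakhiz → chochrakhuz.
Vowel deletion: no change.

chochrakhuz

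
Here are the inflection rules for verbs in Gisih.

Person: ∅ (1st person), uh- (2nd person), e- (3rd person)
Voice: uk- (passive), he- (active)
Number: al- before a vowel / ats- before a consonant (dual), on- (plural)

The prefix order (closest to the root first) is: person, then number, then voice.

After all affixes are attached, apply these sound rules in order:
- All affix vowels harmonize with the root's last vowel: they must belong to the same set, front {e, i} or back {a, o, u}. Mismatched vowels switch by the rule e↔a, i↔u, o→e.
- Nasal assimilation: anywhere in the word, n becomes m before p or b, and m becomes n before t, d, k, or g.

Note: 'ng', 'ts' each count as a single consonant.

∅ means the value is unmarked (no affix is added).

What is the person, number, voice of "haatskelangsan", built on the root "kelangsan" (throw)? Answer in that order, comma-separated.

Segment: he-ats-kelangsan.
person: ∅ → 1st person.
number: al/ats- → dual.
voice: he- → active.

1st person, dual, active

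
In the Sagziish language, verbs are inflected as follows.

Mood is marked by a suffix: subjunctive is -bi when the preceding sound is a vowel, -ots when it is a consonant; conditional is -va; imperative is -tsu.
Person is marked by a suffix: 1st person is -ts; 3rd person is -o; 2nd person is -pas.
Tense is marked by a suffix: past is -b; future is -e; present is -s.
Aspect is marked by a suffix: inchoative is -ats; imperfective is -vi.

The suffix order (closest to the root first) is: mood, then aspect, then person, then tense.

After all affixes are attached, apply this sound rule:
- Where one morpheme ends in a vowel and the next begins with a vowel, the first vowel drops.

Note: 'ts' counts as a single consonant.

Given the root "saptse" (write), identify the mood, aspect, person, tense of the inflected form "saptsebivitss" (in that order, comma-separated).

subjunctive, imperfective, 1st person, present

Segment: saptse-bi-vi-ts-s.
mood: -bi/ots → subjunctive.
aspect: -vi → imperfective.
person: -ts → 1st person.
tense: -s → present.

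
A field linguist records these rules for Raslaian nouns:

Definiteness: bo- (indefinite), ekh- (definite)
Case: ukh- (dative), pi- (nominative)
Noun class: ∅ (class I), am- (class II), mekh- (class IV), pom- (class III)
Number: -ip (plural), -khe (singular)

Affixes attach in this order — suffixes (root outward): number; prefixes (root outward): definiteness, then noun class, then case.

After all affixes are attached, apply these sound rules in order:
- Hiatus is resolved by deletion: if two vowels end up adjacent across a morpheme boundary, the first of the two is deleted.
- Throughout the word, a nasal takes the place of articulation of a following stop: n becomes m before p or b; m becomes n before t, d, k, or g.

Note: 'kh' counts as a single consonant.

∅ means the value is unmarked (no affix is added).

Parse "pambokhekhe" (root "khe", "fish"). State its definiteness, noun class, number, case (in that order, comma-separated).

Segment: pi-am-bo-khe-khe.
definiteness: bo- → indefinite.
noun class: am- → class II.
number: -khe → singular.
case: pi- → nominative.

indefinite, class II, singular, nominative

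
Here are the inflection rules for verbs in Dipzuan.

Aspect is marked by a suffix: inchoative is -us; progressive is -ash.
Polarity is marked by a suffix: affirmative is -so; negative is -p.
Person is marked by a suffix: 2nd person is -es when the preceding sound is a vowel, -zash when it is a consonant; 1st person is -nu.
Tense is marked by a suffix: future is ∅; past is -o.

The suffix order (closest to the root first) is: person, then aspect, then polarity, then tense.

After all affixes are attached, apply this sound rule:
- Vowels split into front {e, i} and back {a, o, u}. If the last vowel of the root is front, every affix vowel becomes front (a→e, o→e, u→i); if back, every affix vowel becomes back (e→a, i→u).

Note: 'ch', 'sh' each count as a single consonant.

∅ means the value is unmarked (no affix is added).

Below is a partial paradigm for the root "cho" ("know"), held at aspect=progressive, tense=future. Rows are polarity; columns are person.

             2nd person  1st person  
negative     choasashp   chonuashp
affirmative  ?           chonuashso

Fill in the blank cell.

choasashso

Attach person 2nd person -es (after vowel 'o') → choes.
Attach aspect progressive -ash → choesash.
Attach polarity affirmative -so → choesashso.
tense = future: zero marking, form stays choesashso.
Apply vowel harmony: choesashso → choasashso.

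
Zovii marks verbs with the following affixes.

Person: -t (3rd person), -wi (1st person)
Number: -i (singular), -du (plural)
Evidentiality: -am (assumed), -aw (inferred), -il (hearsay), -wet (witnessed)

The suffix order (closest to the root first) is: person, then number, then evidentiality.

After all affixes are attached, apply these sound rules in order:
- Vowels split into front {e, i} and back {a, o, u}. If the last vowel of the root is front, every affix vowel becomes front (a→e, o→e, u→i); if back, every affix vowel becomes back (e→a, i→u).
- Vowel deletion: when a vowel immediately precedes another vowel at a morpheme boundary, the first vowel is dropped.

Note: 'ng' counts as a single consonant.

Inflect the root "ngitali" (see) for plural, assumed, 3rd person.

ngitalitdem

Attach person 3rd person -t → ngitalit.
Attach number plural -du → ngitalitdu.
Attach evidentiality assumed -am → ngitalitduam.
Apply vowel harmony: ngitalitduam → ngitalitdiem.
Apply vowel deletion: ngitalitdiem → ngitalitdem.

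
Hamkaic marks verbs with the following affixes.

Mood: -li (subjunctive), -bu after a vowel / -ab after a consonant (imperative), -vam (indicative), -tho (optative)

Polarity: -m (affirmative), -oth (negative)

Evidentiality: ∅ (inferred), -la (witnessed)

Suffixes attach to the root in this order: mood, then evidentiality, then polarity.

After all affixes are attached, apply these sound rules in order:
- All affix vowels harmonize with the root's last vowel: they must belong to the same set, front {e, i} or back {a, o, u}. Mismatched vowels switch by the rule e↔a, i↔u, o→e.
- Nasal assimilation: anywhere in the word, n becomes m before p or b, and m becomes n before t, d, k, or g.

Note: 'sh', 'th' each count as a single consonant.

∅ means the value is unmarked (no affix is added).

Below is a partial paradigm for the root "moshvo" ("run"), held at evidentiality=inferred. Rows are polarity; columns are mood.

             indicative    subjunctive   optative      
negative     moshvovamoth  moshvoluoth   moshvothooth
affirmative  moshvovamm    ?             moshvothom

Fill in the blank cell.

Attach mood subjunctive -li → moshvoli.
evidentiality = inferred: zero marking, form stays moshvoli.
Attach polarity affirmative -m → moshvolim.
Apply vowel harmony: moshvolim → moshvolum.
Nasal assimilation: no change.

moshvolum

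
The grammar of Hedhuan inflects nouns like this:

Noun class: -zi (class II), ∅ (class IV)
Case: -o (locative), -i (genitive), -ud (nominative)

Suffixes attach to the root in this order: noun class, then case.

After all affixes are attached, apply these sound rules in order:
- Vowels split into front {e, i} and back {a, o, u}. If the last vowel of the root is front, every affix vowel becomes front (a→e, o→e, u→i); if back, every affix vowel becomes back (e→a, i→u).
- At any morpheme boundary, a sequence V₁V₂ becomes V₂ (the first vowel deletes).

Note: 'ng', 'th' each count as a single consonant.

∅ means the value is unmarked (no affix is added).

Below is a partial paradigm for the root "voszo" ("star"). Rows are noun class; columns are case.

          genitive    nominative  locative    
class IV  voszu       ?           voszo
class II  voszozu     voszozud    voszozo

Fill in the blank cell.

noun class = class IV: zero marking, form stays voszo.
Attach case nominative -ud → voszoud.
Vowel harmony: no change.
Apply vowel deletion: voszoud → voszud.

voszud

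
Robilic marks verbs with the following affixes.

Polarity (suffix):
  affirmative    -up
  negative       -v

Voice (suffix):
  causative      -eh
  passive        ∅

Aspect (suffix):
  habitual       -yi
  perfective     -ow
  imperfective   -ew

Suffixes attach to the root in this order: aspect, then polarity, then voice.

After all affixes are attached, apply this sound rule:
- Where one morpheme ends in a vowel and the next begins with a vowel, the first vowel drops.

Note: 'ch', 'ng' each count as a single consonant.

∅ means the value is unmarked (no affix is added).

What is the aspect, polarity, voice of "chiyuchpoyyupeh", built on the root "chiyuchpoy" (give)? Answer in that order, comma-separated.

Segment: chiyuchpoy-yi-up-eh.
aspect: -yi → habitual.
polarity: -up → affirmative.
voice: -eh → causative.

habitual, affirmative, causative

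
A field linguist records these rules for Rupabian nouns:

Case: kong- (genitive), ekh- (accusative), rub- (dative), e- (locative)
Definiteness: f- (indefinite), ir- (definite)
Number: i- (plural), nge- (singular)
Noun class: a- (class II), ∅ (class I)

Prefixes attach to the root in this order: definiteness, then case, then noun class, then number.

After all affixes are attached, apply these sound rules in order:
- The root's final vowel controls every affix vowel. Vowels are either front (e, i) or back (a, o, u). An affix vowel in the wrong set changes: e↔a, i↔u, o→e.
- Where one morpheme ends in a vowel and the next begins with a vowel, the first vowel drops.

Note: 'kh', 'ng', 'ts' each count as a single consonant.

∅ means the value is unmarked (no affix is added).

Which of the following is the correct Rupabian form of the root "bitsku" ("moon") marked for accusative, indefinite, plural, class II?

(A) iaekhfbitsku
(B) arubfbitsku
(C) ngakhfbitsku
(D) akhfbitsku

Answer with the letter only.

Attach definiteness indefinite f- → fbitsku.
Attach case accusative ekh- → ekhfbitsku.
Attach noun class class II a- → aekhfbitsku.
Attach number plural i- → iaekhfbitsku.
Apply vowel harmony: iaekhfbitsku → uaakhfbitsku.
Apply vowel deletion: uaakhfbitsku → akhfbitsku.
So the correct form is akhfbitsku, option (D).
(A) iaekhfbitsku is wrong: it fails to apply the sound rule(s).
(C) ngakhfbitsku is wrong: it uses singular instead of plural for number.
(B) arubfbitsku is wrong: it uses dative instead of accusative for case.

D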